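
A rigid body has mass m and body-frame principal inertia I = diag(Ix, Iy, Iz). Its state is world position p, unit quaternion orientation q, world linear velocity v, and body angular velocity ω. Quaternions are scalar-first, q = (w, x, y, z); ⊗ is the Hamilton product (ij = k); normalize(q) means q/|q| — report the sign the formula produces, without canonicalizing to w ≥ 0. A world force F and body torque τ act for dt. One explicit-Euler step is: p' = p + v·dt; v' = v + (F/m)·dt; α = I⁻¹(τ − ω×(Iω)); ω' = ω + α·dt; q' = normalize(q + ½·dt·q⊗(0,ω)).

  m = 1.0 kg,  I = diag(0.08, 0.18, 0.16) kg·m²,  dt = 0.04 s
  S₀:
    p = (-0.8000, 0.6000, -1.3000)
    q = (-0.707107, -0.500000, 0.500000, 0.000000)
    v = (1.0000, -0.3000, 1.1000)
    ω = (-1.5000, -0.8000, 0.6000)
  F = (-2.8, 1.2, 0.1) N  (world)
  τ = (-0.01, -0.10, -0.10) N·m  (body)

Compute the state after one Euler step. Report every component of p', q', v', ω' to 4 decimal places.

p' = (-0.7600, 0.5880, -1.2560)
q' = (-0.7136, -0.4725, 0.5170, 0.0145)
v' = (0.8880, -0.2520, 1.1040)
ω' = (-1.5098, -0.8382, 0.5450)

a = (-2.8000, 1.2000, 0.1000)
p' = p + v·dt = (-0.7600, 0.5880, -1.2560)
v + (F/m)dt = (0.8880, -0.2520, 1.1040)
precession coupling ω×(Iω) = (0.0096, 0.0720, 0.1200)
(τ − ω×Iω)/I = (-0.2450, -0.9556, -1.3750)
ω' = ω + α·dt = (-1.5098, -0.8382, 0.5450)
Hamilton product q⊗(0,ω) = (-0.3500000, 1.3606605, 0.8656856, 0.7257358)
updated quaternion q' = (-0.7136, -0.4725, 0.5170, 0.0145)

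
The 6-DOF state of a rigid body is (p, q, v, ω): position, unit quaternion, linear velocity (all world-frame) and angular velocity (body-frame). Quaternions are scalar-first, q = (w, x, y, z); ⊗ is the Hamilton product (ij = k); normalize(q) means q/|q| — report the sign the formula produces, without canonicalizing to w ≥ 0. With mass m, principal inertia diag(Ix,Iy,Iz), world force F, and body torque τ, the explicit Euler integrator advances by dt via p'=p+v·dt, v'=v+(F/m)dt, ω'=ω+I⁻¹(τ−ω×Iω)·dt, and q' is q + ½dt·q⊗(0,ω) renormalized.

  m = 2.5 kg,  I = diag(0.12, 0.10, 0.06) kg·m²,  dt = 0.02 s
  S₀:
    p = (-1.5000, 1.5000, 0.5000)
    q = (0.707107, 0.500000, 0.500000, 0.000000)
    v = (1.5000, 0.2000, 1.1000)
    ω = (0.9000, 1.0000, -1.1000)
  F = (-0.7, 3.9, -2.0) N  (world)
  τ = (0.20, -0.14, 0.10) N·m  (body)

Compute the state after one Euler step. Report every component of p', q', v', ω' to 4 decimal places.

α = I⁻¹(τ − ω×Iω) = (1.3000, -0.8060, 1.9667)
ω + α·dt = (0.9260, 0.9839, -1.0607)
q⊗(0,ω) = (-0.9500000, 0.0863963, 1.2571070, -0.7278177)
q + ½dt·q⊗(0,ω), renormalized = (0.6975, 0.5008, 0.5125, -0.0073)
p + v·dt = (-1.4700, 1.5040, 0.5220)
new velocity v' = (1.4944, 0.2312, 1.0840)

p' = (-1.4700, 1.5040, 0.5220)
q' = (0.6975, 0.5008, 0.5125, -0.0073)
v' = (1.4944, 0.2312, 1.0840)
ω' = (0.9260, 0.9839, -1.0607)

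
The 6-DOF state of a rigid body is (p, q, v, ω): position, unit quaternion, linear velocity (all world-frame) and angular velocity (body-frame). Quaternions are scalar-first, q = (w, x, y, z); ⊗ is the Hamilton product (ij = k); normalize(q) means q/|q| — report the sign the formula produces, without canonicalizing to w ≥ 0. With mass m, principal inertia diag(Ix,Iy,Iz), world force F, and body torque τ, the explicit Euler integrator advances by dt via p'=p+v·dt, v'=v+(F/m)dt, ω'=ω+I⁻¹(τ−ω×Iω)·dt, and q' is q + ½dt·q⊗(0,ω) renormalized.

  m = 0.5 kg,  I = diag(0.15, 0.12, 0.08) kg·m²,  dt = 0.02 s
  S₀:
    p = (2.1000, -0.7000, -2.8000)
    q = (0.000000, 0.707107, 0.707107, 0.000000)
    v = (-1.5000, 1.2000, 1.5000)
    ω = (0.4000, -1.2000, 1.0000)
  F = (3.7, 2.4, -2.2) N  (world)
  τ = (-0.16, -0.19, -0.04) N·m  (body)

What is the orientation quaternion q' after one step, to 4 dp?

Hamilton product q⊗(0,ω) = (0.5656856, 0.7071070, -0.7071070, -1.1313712)
q + ½dt·q⊗(0,ω), renormalized = (0.0057, 0.7141, 0.6999, -0.0113)

q' = (0.0057, 0.7141, 0.6999, -0.0113)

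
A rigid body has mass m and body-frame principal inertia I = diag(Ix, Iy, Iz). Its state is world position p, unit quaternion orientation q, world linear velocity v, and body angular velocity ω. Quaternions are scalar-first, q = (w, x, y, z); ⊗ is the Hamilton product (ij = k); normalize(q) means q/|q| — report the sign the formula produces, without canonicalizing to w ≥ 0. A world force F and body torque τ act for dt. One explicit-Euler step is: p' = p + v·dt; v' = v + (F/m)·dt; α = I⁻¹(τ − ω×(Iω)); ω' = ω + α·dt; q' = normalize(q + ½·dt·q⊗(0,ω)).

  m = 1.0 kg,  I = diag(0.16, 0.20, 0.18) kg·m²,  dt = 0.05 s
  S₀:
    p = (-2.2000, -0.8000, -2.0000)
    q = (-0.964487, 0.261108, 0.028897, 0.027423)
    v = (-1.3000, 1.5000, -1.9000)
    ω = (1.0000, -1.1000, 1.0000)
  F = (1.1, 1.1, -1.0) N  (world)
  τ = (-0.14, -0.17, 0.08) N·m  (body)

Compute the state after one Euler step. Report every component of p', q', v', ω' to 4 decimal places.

angular accel α = (-1.0125, -0.7500, 0.6889)
ω + α·dt = (0.9494, -1.1375, 1.0344)
2q̇ = q⊗(0,ω) = (-0.2567443, -0.9054247, 0.8272507, -1.2806028)
updated quaternion q' = (-0.9699, 0.2382, 0.0495, -0.0046)
new position p' = (-2.2650, -0.7250, -2.0950)
v + (F/m)dt = (-1.2450, 1.5550, -1.9500)

p' = (-2.2650, -0.7250, -2.0950)
q' = (-0.9699, 0.2382, 0.0495, -0.0046)
v' = (-1.2450, 1.5550, -1.9500)
ω' = (0.9494, -1.1375, 1.0344)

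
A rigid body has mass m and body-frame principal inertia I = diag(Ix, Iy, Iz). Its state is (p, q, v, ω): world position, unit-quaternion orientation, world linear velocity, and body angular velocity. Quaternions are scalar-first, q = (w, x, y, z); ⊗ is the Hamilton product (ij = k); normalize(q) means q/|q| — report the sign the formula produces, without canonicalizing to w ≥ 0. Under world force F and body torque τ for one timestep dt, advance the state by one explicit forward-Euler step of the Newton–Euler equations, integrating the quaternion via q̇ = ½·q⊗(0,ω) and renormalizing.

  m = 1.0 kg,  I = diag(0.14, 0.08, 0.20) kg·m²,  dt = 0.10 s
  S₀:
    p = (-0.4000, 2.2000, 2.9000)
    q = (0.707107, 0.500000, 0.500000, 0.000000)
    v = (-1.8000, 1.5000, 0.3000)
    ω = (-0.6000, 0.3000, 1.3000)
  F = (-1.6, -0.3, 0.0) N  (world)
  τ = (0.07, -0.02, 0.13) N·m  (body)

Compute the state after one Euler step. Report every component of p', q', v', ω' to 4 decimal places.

p' = (-0.5800, 2.3500, 2.9300)
q' = (0.7127, 0.5099, 0.4768, 0.0683)
v' = (-1.9600, 1.4700, 0.3000)
ω' = (-0.5834, 0.2165, 1.3596)

ω×(Iω) gyroscopic = (0.0468, 0.0468, 0.0108)
angular accel α = (0.1657, -0.8350, 0.5960)
new body rate ω' = (-0.5834, 0.2165, 1.3596)
q⊗(0,ω) = (0.1500000, 0.2257358, -0.4378679, 1.3692391)
updated quaternion q' = (0.7127, 0.5099, 0.4768, 0.0683)
a = (-1.6000, -0.3000, 0.0000)
p + v·dt = (-0.5800, 2.3500, 2.9300)
v' = v + a·dt = (-1.9600, 1.4700, 0.3000)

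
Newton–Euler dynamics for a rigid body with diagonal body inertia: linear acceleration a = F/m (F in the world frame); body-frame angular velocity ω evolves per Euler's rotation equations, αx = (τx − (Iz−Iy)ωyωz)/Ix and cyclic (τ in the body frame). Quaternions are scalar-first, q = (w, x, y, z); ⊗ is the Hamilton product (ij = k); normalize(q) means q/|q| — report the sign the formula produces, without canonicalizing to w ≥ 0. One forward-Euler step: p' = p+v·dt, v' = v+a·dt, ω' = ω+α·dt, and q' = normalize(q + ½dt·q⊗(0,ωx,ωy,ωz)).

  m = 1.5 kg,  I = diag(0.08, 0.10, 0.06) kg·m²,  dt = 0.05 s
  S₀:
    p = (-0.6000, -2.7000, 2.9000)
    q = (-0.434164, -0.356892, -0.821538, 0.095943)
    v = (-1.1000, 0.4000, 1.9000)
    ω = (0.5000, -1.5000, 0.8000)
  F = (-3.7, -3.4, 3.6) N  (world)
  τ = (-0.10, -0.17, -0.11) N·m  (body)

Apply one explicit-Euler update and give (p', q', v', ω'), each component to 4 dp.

a = F/m = (-2.4667, -2.2667, 2.4000)
new position p' = (-0.6550, -2.6800, 2.9950)
new velocity v' = (-1.2233, 0.2867, 2.0200)
α = I⁻¹(τ − ω×Iω) = (-1.8500, -1.7800, -1.5833)
ω' = ω + α·dt = (0.4075, -1.5890, 0.7208)
q⊗(0,ω) = (-1.1306154, -0.7303979, 0.9847311, 0.5987758)
updated quaternion q' = (-0.4620, -0.3748, -0.7961, 0.1108)

p' = (-0.6550, -2.6800, 2.9950)
q' = (-0.4620, -0.3748, -0.7961, 0.1108)
v' = (-1.2233, 0.2867, 2.0200)
ω' = (0.4075, -1.5890, 0.7208)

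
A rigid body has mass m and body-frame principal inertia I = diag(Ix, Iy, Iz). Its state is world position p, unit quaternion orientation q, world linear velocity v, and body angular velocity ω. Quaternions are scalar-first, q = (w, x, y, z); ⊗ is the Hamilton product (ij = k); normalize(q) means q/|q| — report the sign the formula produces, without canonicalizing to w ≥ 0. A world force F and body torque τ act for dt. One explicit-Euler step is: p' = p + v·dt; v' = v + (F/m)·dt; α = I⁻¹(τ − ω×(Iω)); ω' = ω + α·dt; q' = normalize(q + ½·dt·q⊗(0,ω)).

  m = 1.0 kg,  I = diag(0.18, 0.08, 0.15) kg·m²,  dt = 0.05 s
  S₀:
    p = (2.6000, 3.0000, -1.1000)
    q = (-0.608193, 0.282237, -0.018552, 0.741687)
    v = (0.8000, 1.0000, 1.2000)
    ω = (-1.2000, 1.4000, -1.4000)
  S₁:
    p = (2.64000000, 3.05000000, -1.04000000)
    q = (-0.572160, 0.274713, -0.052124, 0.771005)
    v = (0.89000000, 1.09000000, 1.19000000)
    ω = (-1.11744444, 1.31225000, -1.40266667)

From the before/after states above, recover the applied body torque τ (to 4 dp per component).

τ = (0.1600, -0.0900, 0.1600)

ω₁ − ω₀ = (0.08255556, -0.08775000, -0.00266667)
ω₀×(Iω₀) = (-0.1372, 0.0504, 0.1680)
τ = I·(Δω/dt) + ω₀×(Iω₀) = (0.1600, -0.0900, 0.1600)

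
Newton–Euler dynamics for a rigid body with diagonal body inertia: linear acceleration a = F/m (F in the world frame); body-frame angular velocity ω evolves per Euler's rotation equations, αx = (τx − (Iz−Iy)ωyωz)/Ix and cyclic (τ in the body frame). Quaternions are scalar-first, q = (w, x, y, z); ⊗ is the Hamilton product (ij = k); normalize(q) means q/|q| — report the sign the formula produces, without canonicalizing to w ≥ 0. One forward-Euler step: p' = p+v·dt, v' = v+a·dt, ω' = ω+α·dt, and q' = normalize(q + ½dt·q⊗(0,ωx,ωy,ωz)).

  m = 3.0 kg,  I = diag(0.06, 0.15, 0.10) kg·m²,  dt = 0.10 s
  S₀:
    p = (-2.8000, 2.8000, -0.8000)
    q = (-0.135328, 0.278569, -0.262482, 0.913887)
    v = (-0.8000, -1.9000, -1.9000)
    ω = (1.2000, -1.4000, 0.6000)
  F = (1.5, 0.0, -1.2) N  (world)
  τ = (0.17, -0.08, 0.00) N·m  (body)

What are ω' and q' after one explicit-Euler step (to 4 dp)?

α = I⁻¹(τ − ω×Iω) = (2.1333, -0.3413, 1.5120)
ω + α·dt = (1.4133, -1.4341, 0.7512)
Hamilton product q⊗(0,ω) = (-1.2500898, 0.9595590, 1.1189822, -0.1562150)
q + ½dt·q⊗(0,ω), renormalized = (-0.1969, 0.3250, -0.2056, 0.9018)

ω' = (1.4133, -1.4341, 0.7512)
q' = (-0.1969, 0.3250, -0.2056, 0.9018)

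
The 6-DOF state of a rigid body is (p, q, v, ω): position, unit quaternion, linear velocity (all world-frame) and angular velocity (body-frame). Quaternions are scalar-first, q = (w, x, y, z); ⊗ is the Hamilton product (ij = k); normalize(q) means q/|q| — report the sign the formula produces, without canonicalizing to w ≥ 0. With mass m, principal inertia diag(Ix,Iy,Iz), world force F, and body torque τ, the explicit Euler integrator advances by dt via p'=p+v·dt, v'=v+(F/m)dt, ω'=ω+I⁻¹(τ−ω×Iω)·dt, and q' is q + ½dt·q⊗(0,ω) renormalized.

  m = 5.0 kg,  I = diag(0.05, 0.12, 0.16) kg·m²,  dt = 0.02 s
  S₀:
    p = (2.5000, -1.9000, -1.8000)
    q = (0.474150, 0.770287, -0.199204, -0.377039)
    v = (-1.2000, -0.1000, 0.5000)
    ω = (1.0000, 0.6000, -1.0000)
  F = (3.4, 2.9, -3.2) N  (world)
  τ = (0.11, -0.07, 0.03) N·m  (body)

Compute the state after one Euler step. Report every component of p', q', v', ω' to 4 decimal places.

p' = (2.4760, -1.9020, -1.7900)
q' = (0.4638, 0.7792, -0.1924, -0.3751)
v' = (-1.1864, -0.0884, 0.4872)
ω' = (1.0536, 0.5700, -1.0015)

a = (0.6800, 0.5800, -0.6400)
p' = p + v·dt = (2.4760, -1.9020, -1.7900)
new velocity v' = (-1.1864, -0.0884, 0.4872)
angular accel α = (2.6800, -1.5000, -0.0750)
new body rate ω' = (1.0536, 0.5700, -1.0015)
2q̇ = q⊗(0,ω) = (-1.0278036, 0.8995774, 0.6777380, 0.1872262)
updated quaternion q' = (0.4638, 0.7792, -0.1924, -0.3751)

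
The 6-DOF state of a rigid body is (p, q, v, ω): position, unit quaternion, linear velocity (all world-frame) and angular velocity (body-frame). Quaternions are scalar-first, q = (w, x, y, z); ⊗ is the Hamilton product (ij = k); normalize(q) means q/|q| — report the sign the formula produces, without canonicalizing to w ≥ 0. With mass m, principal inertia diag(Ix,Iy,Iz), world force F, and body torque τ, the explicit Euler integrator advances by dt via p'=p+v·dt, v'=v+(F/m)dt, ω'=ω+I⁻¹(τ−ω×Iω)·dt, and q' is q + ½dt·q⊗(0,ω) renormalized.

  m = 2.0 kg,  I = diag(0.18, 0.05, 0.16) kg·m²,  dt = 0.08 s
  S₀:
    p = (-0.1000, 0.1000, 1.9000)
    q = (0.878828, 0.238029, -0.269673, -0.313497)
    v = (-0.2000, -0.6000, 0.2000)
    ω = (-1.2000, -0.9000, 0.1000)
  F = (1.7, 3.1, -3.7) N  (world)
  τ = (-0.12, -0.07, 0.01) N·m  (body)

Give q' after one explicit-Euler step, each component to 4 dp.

q⊗(0,ω) = (0.0742788, -1.3637082, -0.4385517, -0.4499509)
q + ½dt·q⊗(0,ω), renormalized = (0.8802, 0.1831, -0.2867, -0.3309)

q' = (0.8802, 0.1831, -0.2867, -0.3309)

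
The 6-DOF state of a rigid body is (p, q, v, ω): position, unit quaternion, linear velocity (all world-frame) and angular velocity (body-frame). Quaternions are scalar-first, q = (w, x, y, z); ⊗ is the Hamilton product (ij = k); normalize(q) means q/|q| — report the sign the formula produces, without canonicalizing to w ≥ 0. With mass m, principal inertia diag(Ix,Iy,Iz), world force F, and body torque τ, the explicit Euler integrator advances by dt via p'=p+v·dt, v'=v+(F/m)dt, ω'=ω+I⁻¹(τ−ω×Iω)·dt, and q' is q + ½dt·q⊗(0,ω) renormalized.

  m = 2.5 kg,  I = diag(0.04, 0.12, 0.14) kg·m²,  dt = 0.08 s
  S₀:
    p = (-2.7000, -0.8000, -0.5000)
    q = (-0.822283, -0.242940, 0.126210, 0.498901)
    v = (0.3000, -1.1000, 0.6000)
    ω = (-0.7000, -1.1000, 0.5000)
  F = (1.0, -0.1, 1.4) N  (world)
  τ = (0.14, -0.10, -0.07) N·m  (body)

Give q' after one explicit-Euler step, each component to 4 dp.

q' = (-0.8322, -0.1951, 0.1530, 0.4959)

2q̇ = q⊗(0,ω) = (-0.2806775, 1.1874942, 0.6767506, -0.0555605)
q + ½dt·q⊗(0,ω), renormalized = (-0.8322, -0.1951, 0.1530, 0.4959)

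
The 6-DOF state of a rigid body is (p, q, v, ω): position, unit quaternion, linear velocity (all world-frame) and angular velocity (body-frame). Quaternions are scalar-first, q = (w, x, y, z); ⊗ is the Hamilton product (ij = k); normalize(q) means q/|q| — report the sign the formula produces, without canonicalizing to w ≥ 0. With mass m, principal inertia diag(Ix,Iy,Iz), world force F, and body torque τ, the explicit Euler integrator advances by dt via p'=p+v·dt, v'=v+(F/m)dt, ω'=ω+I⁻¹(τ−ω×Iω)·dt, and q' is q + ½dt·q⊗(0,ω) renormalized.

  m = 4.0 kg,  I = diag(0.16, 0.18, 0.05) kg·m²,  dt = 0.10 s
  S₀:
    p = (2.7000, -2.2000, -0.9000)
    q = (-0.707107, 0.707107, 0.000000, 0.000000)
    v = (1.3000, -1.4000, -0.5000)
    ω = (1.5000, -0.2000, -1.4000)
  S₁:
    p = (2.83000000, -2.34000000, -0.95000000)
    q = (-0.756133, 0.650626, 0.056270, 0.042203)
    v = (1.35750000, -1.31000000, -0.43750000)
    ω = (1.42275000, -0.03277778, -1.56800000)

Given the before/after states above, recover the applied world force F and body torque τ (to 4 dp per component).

F = (2.3000, 3.6000, 2.5000)
τ = (-0.1600, 0.0700, -0.0900)

ω₁ − ω₀ = (-0.07725000, 0.16722222, -0.16800000)
applied torque τ = (-0.1600, 0.0700, -0.0900)
velocity change Δv = (0.05750000, 0.09000000, 0.06250000)
m·(v₁−v₀)/dt = (2.3000, 3.6000, 2.5000)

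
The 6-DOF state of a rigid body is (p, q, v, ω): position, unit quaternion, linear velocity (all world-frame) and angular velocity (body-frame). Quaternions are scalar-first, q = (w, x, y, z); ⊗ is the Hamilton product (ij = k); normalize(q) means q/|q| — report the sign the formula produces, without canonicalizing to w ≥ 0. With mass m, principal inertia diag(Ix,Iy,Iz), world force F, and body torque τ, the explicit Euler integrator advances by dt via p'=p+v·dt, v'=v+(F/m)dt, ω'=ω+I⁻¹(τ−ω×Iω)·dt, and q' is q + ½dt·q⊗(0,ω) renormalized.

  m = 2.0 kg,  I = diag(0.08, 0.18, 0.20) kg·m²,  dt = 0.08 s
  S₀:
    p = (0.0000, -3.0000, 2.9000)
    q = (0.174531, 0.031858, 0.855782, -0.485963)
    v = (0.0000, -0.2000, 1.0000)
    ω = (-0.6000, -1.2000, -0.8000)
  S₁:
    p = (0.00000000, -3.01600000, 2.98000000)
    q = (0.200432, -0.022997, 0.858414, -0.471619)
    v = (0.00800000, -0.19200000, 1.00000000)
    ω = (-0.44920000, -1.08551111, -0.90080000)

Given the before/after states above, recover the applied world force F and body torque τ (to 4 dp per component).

Δv = v₁−v₀ = (0.00800000, 0.00800000, 0.00000000)
F = m·Δv/dt = (0.2000, 0.2000, 0.0000)
Δω = ω₁−ω₀ = (0.15080000, 0.11448889, -0.10080000)
precession coupling = (0.0192, -0.0576, 0.0720)
I·α + gyro = (0.1700, 0.2000, -0.1800)

F = (0.2000, 0.2000, 0.0000)
τ = (0.1700, 0.2000, -0.1800)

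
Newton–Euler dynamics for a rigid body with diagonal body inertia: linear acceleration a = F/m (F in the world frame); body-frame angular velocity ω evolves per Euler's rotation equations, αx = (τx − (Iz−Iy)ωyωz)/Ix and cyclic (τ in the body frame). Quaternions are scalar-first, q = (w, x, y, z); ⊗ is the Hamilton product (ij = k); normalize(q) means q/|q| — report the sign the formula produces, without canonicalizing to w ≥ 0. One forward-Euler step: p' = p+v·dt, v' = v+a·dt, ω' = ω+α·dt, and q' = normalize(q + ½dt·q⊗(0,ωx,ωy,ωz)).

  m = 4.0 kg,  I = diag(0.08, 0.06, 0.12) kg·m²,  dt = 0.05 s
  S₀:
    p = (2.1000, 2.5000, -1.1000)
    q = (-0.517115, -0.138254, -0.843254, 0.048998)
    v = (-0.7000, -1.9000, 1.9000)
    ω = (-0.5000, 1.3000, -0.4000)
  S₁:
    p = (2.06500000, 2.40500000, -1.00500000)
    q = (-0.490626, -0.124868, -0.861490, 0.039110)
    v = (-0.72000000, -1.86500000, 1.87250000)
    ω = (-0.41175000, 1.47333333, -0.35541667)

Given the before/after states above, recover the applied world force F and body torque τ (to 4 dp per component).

Δv = v₁−v₀ = (-0.02000000, 0.03500000, -0.02750000)
F = m·Δv/dt = (-1.6000, 2.8000, -2.2000)
ω₁ − ω₀ = (0.08825000, 0.17333333, 0.04458333)
gyro term ω₀×Iω₀ = (-0.0312, -0.0080, 0.0130)
applied torque τ = (0.1100, 0.2000, 0.1200)

F = (-1.6000, 2.8000, -2.2000)
τ = (0.1100, 0.2000, 0.1200)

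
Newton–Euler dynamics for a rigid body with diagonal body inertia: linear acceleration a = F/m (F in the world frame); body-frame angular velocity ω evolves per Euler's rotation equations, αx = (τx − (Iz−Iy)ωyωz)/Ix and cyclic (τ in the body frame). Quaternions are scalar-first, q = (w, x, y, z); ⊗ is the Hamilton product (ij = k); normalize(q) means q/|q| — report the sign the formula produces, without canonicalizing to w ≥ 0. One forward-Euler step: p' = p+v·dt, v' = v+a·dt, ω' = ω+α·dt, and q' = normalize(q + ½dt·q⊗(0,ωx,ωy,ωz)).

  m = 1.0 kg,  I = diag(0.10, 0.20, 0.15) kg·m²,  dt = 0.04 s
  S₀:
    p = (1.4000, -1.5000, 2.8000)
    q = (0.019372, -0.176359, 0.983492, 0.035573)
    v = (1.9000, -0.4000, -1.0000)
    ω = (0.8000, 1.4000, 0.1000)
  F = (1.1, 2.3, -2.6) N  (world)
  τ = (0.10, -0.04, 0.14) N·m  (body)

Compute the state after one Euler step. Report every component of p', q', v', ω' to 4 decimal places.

gyro term ω×Iω = (-0.0070, -0.0040, 0.1120)
(τ − ω×Iω)/I = (1.0700, -0.1800, 0.1867)
new body rate ω' = (0.8428, 1.3928, 0.1075)
2q̇ = q⊗(0,ω) = (-1.2393589, 0.0640446, 0.0732151, -1.0317590)
q' = normalize(q + ½dt·q⊗(0,ω)) = (-0.0054, -0.1750, 0.9844, 0.0149)
p + v·dt = (1.4760, -1.5160, 2.7600)
v + (F/m)dt = (1.9440, -0.3080, -1.1040)

p' = (1.4760, -1.5160, 2.7600)
q' = (-0.0054, -0.1750, 0.9844, 0.0149)
v' = (1.9440, -0.3080, -1.1040)
ω' = (0.8428, 1.3928, 0.1075)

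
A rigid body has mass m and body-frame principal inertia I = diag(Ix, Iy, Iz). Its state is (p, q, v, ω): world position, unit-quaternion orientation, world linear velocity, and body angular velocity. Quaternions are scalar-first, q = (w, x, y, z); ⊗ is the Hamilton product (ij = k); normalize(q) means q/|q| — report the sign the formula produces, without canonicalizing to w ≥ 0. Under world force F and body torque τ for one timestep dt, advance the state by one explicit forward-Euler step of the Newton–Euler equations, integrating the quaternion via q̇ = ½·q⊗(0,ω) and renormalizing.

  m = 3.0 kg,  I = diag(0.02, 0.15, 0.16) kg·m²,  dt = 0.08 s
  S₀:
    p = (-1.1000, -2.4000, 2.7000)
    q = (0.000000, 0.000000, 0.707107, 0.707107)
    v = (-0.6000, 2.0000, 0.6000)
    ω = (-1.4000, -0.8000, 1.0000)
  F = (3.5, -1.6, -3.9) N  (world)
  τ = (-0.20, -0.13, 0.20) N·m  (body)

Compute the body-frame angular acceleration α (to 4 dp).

precession coupling ω×(Iω) = (-0.0080, 0.1960, 0.1456)
angular accel α = (-9.6000, -2.1733, 0.3400)

α = (-9.6000, -2.1733, 0.3400)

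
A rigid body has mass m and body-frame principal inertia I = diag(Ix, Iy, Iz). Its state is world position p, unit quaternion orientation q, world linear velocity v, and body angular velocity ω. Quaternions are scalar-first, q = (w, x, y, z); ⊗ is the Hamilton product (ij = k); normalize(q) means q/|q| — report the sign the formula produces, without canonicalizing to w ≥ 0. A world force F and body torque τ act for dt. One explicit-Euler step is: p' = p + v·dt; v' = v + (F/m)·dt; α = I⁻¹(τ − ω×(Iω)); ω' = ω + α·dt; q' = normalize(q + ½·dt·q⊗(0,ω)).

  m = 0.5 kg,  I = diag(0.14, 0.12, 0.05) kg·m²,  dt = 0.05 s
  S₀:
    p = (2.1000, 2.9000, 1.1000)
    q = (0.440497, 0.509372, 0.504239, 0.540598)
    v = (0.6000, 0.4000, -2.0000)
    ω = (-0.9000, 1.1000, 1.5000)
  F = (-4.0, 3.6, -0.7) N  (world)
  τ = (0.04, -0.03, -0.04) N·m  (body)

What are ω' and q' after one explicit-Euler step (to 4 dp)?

ω×(Iω) gyroscopic = (-0.1155, -0.1215, 0.0198)
(τ − ω×Iω)/I = (1.1107, 0.7625, -1.1960)
ω' = ω + α·dt = (-0.8445, 1.1381, 1.4402)
2q̇ = q⊗(0,ω) = (-0.9071251, -0.2347466, -0.7660495, 1.6748698)
q' = normalize(q + ½dt·q⊗(0,ω)) = (0.4173, 0.5028, 0.4844, 0.5817)

ω' = (-0.8445, 1.1381, 1.4402)
q' = (0.4173, 0.5028, 0.4844, 0.5817)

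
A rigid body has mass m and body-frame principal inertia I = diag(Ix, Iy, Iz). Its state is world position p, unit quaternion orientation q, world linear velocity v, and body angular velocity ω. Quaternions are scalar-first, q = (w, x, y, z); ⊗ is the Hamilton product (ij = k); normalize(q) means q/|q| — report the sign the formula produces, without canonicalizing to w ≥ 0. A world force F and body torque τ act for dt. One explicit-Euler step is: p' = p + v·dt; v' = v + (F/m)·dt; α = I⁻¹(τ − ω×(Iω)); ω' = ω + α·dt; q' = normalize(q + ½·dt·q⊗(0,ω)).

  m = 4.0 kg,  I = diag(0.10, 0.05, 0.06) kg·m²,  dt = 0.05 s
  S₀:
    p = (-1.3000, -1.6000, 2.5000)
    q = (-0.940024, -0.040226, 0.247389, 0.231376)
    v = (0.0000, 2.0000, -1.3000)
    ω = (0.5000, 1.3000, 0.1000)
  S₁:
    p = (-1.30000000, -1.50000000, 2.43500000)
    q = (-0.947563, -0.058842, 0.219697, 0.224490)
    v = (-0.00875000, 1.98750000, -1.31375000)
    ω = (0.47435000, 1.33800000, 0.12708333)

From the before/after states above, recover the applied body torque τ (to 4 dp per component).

τ = (-0.0500, 0.0400, 0.0000)

ω₁ − ω₀ = (-0.02565000, 0.03800000, 0.02708333)
I·α + gyro = (-0.0500, 0.0400, 0.0000)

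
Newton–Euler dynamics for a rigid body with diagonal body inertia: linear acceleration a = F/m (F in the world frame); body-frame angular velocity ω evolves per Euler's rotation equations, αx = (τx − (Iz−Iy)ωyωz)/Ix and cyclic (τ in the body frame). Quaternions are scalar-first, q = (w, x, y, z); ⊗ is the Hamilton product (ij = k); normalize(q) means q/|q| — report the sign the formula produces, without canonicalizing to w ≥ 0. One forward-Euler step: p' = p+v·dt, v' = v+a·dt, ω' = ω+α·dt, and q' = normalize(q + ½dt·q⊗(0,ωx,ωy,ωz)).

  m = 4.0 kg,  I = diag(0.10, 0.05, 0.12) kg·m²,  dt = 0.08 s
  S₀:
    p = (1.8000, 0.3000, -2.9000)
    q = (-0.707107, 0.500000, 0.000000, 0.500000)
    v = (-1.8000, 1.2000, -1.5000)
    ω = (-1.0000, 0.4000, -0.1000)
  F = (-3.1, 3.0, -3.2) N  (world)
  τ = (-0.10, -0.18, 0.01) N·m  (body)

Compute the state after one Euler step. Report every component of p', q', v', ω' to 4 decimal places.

p + v·dt = (1.6560, 0.3960, -3.0200)
new velocity v' = (-1.8620, 1.2600, -1.5640)
ω×(Iω) gyroscopic = (-0.0028, -0.0020, 0.0200)
α = I⁻¹(τ − ω×Iω) = (-0.9720, -3.5600, -0.0833)
ω + α·dt = (-1.0778, 0.1152, -0.1067)
2q̇ = q⊗(0,ω) = (0.5500000, 0.5071070, -0.7328428, 0.2707107)
updated quaternion q' = (-0.6845, 0.5198, -0.0293, 0.5104)

p' = (1.6560, 0.3960, -3.0200)
q' = (-0.6845, 0.5198, -0.0293, 0.5104)
v' = (-1.8620, 1.2600, -1.5640)
ω' = (-1.0778, 0.1152, -0.1067)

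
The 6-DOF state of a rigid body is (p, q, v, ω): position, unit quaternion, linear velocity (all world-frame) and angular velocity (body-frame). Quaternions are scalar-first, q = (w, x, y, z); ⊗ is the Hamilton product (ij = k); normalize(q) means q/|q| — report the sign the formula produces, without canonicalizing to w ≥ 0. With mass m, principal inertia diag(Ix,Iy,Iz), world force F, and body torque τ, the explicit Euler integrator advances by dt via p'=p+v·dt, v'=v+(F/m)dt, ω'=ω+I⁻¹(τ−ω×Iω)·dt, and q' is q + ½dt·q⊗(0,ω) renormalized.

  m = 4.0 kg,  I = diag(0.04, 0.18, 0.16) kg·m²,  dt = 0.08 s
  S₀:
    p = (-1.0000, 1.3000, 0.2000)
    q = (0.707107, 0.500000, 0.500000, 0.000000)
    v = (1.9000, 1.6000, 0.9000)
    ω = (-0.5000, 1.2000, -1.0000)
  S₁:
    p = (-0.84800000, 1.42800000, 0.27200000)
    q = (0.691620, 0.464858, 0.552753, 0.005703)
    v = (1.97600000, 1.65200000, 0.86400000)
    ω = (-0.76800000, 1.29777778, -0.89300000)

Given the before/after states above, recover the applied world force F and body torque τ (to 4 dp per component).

F = (3.8000, 2.6000, -1.8000)
τ = (-0.1100, 0.1600, 0.1300)

v₁ − v₀ = (0.07600000, 0.05200000, -0.03600000)
F = m·Δv/dt = (3.8000, 2.6000, -1.8000)
Δω = ω₁−ω₀ = (-0.26800000, 0.09777778, 0.10700000)
τ = I·(Δω/dt) + ω₀×(Iω₀) = (-0.1100, 0.1600, 0.1300)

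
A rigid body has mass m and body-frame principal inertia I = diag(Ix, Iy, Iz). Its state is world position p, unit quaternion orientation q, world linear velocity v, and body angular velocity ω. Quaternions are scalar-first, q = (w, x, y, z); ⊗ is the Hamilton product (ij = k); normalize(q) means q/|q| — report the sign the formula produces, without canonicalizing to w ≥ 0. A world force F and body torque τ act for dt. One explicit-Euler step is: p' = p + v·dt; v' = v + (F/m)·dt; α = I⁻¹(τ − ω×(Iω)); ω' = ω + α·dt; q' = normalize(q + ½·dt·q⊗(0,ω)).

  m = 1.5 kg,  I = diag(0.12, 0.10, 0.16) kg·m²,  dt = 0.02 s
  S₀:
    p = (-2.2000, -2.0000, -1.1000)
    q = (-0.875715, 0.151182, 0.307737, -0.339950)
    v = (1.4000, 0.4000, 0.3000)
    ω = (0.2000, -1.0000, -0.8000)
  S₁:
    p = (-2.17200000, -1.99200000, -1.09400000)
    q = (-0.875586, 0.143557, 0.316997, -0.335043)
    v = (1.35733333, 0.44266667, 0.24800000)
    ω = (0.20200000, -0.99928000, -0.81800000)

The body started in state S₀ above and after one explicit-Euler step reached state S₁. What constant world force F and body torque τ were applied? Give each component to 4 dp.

F = (-3.2000, 3.2000, -3.9000)
τ = (0.0600, 0.0100, -0.1400)

Δω = ω₁−ω₀ = (0.00200000, 0.00072000, -0.01800000)
gyro term ω₀×Iω₀ = (0.0480, 0.0064, 0.0040)
τ = I·(Δω/dt) + ω₀×(Iω₀) = (0.0600, 0.0100, -0.1400)
v₁ − v₀ = (-0.04266667, 0.04266667, -0.05200000)
m·(v₁−v₀)/dt = (-3.2000, 3.2000, -3.9000)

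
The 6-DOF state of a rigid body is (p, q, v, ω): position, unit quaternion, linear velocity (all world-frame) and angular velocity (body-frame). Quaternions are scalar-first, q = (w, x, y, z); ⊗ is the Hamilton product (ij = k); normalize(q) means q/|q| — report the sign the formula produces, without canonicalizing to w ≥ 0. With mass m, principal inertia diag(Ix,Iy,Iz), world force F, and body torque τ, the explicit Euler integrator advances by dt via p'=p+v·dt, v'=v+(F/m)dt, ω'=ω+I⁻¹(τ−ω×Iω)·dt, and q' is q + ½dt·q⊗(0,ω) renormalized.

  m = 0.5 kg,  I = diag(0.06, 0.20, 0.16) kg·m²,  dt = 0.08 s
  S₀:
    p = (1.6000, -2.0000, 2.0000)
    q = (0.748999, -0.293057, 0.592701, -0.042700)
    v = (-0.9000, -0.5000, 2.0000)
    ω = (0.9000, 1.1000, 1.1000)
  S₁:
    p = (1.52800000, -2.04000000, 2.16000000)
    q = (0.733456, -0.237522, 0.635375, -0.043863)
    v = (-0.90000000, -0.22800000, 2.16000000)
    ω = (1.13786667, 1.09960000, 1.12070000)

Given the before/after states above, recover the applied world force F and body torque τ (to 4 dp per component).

F = (0.0000, 1.7000, 1.0000)
τ = (0.1300, -0.1000, 0.1800)

rate change Δω = (0.23786667, -0.00040000, 0.02070000)
ω₀×(Iω₀) = (-0.0484, -0.0990, 0.1386)
applied torque τ = (0.1300, -0.1000, 0.1800)
v₁ − v₀ = (0.00000000, 0.27200000, 0.16000000)
m·(v₁−v₀)/dt = (0.0000, 1.7000, 1.0000)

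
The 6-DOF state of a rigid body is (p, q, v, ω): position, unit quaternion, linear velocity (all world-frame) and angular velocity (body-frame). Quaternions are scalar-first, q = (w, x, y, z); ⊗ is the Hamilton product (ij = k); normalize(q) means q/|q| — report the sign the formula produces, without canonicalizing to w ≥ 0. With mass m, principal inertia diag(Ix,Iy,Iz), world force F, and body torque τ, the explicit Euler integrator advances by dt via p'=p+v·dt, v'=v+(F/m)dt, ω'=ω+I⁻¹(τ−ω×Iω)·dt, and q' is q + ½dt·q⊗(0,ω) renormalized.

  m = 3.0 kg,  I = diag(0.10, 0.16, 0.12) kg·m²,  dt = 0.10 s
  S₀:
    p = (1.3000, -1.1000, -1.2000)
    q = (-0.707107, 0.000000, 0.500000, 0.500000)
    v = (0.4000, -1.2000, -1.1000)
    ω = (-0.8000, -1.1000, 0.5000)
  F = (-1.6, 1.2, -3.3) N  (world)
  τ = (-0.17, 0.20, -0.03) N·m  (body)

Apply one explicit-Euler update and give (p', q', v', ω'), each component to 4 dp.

p' = (1.3400, -1.2200, -1.3100)
q' = (-0.6903, 0.0681, 0.5175, 0.5010)
v' = (0.3467, -1.1600, -1.2100)
ω' = (-0.9920, -0.9800, 0.4310)

gyro term ω×Iω = (0.0220, 0.0080, 0.0528)
(τ − ω×Iω)/I = (-1.9200, 1.2000, -0.6900)
new body rate ω' = (-0.9920, -0.9800, 0.4310)
Hamilton product q⊗(0,ω) = (0.3000000, 1.3656856, 0.3778177, 0.0464465)
q' = normalize(q + ½dt·q⊗(0,ω)) = (-0.6903, 0.0681, 0.5175, 0.5010)
a = (-0.5333, 0.4000, -1.1000)
new position p' = (1.3400, -1.2200, -1.3100)
v' = v + a·dt = (0.3467, -1.1600, -1.2100)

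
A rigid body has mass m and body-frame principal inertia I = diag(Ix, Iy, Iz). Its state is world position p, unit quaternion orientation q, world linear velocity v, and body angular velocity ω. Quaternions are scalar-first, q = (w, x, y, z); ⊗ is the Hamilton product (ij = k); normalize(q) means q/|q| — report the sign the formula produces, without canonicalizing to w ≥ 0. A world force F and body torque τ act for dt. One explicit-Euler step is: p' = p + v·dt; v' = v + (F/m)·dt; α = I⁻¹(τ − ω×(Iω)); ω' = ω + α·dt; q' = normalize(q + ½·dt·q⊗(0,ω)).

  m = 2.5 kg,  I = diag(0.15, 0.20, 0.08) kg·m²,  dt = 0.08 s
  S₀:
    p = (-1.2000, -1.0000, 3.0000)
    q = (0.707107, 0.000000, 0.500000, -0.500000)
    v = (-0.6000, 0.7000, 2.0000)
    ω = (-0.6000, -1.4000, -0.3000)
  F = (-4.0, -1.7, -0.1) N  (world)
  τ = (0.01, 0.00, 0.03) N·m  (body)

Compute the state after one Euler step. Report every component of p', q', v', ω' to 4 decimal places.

gyro term ω×Iω = (-0.0504, 0.0126, 0.0420)
angular accel α = (0.4027, -0.0630, -0.1500)
ω' = ω + α·dt = (-0.5678, -1.4050, -0.3120)
q⊗(0,ω) = (0.5500000, -1.2742642, -0.6899498, 0.0878679)
q + ½dt·q⊗(0,ω), renormalized = (0.7277, -0.0509, 0.4715, -0.4955)
p + v·dt = (-1.2480, -0.9440, 3.1600)
new velocity v' = (-0.7280, 0.6456, 1.9968)

p' = (-1.2480, -0.9440, 3.1600)
q' = (0.7277, -0.0509, 0.4715, -0.4955)
v' = (-0.7280, 0.6456, 1.9968)
ω' = (-0.5678, -1.4050, -0.3120)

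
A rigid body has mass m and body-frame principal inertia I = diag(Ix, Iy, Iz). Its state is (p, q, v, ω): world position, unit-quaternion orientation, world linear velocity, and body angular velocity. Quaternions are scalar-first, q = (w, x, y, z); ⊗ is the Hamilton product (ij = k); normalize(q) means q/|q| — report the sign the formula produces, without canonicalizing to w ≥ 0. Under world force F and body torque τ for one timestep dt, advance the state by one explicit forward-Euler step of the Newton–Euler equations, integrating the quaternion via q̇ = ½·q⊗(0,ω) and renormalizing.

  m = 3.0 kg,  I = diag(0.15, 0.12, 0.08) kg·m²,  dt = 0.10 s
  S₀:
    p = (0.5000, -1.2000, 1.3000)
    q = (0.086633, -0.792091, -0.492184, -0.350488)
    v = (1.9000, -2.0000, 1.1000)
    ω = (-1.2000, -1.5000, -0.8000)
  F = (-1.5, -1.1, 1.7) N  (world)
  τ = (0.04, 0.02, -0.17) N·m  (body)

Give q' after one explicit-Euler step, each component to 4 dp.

q' = (-0.0118, -0.7996, -0.5066, -0.3223)

Hamilton product q⊗(0,ω) = (-1.9691756, -0.2359444, -0.3430367, 0.5282093)
updated quaternion q' = (-0.0118, -0.7996, -0.5066, -0.3223)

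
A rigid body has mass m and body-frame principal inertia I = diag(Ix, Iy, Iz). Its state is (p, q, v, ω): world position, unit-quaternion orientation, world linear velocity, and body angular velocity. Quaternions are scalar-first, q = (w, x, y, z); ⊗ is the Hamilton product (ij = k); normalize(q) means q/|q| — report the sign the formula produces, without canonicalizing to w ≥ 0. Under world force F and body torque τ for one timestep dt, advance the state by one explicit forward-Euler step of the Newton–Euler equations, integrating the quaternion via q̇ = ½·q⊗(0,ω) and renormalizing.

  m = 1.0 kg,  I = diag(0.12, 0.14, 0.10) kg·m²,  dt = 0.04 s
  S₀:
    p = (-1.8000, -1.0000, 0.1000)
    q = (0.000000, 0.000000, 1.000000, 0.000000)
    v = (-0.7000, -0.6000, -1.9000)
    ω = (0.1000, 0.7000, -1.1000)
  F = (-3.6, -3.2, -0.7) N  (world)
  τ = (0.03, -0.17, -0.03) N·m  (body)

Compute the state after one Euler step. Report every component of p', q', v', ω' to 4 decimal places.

ω×(Iω) gyroscopic = (0.0308, -0.0022, 0.0014)
α = I⁻¹(τ − ω×Iω) = (-0.0067, -1.1986, -0.3140)
new body rate ω' = (0.0997, 0.6521, -1.1126)
q⊗(0,ω) = (-0.7000000, -1.1000000, 0.0000000, -0.1000000)
updated quaternion q' = (-0.0140, -0.0220, 0.9997, -0.0020)
p' = p + v·dt = (-1.8280, -1.0240, 0.0240)
v + (F/m)dt = (-0.8440, -0.7280, -1.9280)

p' = (-1.8280, -1.0240, 0.0240)
q' = (-0.0140, -0.0220, 0.9997, -0.0020)
v' = (-0.8440, -0.7280, -1.9280)
ω' = (0.0997, 0.6521, -1.1126)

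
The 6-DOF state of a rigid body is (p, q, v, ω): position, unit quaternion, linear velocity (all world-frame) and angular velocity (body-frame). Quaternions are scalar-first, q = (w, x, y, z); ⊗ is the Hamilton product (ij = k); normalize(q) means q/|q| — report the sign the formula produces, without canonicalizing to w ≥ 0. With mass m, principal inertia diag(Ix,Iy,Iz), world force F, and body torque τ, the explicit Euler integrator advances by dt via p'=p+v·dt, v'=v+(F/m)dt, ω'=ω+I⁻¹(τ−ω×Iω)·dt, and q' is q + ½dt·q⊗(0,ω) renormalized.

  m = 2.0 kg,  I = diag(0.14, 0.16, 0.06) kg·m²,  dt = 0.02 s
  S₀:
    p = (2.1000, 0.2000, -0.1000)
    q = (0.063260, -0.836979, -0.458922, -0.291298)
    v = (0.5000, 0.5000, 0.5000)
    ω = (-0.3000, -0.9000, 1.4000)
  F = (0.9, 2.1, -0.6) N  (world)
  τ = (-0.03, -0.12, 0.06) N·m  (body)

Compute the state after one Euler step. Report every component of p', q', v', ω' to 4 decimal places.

ω×(Iω) gyroscopic = (0.1260, -0.0336, 0.0054)
angular accel α = (-1.1143, -0.5400, 0.9100)
new body rate ω' = (-0.3223, -0.9108, 1.4182)
2q̇ = q⊗(0,ω) = (-0.2563063, -0.9236370, 1.2022260, 0.7041685)
q + ½dt·q⊗(0,ω), renormalized = (0.0607, -0.8461, -0.4468, -0.2842)
new position p' = (2.1100, 0.2100, -0.0900)
v' = v + a·dt = (0.5090, 0.5210, 0.4940)

p' = (2.1100, 0.2100, -0.0900)
q' = (0.0607, -0.8461, -0.4468, -0.2842)
v' = (0.5090, 0.5210, 0.4940)
ω' = (-0.3223, -0.9108, 1.4182)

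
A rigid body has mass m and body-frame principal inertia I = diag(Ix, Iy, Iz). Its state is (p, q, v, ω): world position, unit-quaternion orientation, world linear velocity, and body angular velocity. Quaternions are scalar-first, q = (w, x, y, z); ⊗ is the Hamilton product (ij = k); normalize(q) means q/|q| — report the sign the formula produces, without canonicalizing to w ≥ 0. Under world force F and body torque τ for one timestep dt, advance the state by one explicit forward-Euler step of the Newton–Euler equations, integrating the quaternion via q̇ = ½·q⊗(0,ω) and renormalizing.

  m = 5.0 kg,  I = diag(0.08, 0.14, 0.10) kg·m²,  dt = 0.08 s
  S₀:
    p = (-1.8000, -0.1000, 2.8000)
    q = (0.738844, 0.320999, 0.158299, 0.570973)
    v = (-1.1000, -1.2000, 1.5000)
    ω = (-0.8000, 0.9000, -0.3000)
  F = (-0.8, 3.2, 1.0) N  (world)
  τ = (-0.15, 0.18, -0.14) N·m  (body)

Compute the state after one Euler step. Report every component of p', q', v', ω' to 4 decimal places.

p' = (-1.8880, -0.1960, 2.9200)
q' = (0.7493, 0.2746, 0.1703, 0.5780)
v' = (-1.1128, -1.1488, 1.5160)
ω' = (-0.9608, 1.0056, -0.3774)

a = F/m = (-0.1600, 0.6400, 0.2000)
p' = p + v·dt = (-1.8880, -0.1960, 2.9200)
new velocity v' = (-1.1128, -1.1488, 1.5160)
gyro term ω×Iω = (0.0108, -0.0048, -0.0432)
(τ − ω×Iω)/I = (-2.0100, 1.3200, -0.9680)
ω + α·dt = (-0.9608, 1.0056, -0.3774)
q⊗(0,ω) = (0.2856220, -1.1524406, 0.3044809, 0.1938851)
updated quaternion q' = (0.7493, 0.2746, 0.1703, 0.5780)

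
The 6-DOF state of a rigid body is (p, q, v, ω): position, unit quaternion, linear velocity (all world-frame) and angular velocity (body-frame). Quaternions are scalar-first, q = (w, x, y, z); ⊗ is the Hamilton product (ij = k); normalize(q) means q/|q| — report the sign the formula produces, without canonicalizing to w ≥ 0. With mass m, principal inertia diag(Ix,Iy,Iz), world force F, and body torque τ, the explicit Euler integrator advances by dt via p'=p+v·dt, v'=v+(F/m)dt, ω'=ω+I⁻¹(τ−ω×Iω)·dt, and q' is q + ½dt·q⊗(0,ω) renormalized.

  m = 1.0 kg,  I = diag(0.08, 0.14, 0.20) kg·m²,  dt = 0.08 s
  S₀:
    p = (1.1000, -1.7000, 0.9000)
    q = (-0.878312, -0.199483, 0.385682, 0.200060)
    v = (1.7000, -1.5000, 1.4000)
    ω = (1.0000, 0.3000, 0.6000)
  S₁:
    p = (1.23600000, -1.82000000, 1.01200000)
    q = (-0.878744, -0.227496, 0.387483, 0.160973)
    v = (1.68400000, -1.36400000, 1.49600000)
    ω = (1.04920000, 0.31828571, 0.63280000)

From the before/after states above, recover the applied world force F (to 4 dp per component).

F = (-0.2000, 1.7000, 1.2000)

Δv = v₁−v₀ = (-0.01600000, 0.13600000, 0.09600000)
m·(v₁−v₀)/dt = (-0.2000, 1.7000, 1.2000)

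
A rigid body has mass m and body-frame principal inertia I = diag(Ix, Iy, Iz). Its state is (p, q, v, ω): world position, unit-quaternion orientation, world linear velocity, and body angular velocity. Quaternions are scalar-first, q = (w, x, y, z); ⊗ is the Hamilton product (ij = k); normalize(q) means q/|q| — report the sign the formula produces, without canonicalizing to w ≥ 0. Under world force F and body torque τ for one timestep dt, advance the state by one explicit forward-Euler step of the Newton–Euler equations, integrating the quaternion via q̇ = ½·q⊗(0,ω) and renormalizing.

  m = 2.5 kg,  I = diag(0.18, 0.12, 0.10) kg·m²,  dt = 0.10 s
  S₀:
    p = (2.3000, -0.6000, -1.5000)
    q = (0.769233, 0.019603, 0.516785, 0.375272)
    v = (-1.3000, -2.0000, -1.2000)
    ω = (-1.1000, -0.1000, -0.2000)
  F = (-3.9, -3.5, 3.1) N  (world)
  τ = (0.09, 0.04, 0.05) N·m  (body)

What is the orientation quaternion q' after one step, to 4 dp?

q' = (0.7754, -0.0260, 0.4917, 0.3953)

q⊗(0,ω) = (0.1482962, -0.9119861, -0.4858019, 0.4126566)
q' = normalize(q + ½dt·q⊗(0,ω)) = (0.7754, -0.0260, 0.4917, 0.3953)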